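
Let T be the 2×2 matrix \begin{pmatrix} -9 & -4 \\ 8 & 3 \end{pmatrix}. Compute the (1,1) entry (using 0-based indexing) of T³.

Characteristic polynomial: s^2 + 6s + 5 = (s + 1)(s + 5), so the eigenvalues are -5, -1.
s=-1: eigenvector (-1, 2).
s=-5: eigenvector (1, -1).
P = [[-1, 1], [2, -1]], D = diag(-1, -5), P⁻¹ = [[1, 1], [2, 1]].
T³ = P·diag(-1, -125)·P⁻¹ = [[-249, -124], [248, 123]].
The requested entry is 123.

123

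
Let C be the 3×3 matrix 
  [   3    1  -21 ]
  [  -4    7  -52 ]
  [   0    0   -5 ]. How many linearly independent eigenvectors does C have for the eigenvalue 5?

C − 5I = [[-2, 1, -21], [-4, 2, -52], [0, 0, -10]].
This matrix has rank 2, so its null space has dimension 3 − 2 = 1.

1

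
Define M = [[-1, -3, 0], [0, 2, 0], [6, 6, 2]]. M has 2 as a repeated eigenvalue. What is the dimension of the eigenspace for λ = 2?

M − 2I = [[-3, -3, 0], [0, 0, 0], [6, 6, 0]].
This matrix has rank 1, so its null space has dimension 3 − 1 = 2.

2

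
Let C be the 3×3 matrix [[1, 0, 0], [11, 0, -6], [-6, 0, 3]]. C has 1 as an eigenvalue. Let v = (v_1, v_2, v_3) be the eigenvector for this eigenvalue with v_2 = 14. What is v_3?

C − 1I = [[0, 0, 0], [11, -1, -6], [-6, 0, 2]].
Solving (C − 1I)v = 0 gives the eigenspace spanned by (-2, 14, -6).
With v_2 = 14, v = (-2, 14, -6), so v_3 = -6.

-6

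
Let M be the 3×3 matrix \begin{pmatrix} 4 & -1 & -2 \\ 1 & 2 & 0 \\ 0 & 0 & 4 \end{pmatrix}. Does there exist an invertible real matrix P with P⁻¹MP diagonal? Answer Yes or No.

Characteristic polynomial: p(t) = t^3 - 10t^2 + 33t - 36 = (t - 4)(t - 3)^2.
t = 3 has algebraic multiplicity 2; rank(M − 3I) = 2, so geometric multiplicity = 1.
Geometric multiplicity < algebraic multiplicity, so M is not diagonalizable.

No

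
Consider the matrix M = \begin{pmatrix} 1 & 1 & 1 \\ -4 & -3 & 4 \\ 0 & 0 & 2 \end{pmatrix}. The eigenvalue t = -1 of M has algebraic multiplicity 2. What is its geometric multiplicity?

1

M + 1I = [[2, 1, 1], [-4, -2, 4], [0, 0, 3]].
This matrix has rank 2, so its null space has dimension 3 − 2 = 1.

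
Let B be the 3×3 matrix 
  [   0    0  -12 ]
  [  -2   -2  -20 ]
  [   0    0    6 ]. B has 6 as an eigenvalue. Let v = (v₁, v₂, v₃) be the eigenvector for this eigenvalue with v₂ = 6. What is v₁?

B − 6I = [[-6, 0, -12], [-2, -8, -20], [0, 0, 0]].
Solving (B − 6I)v = 0 gives the eigenspace spanned by (6, 6, -3).
With v₂ = 6, v = (6, 6, -3), so v₁ = 6.

6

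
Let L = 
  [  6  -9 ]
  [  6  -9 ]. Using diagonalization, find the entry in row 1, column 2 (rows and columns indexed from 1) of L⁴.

Characteristic polynomial: s^2 + 3s = s(s + 3), so the eigenvalues are -3, 0.
s=-3: eigenvector (1, 1).
s=0: eigenvector (-3, -2).
P = [[1, -3], [1, -2]], D = diag(-3, 0), P⁻¹ = [[-2, 3], [-1, 1]].
L⁴ = P·diag(81, 0)·P⁻¹ = [[-162, 243], [-162, 243]].
The requested entry is 243.

243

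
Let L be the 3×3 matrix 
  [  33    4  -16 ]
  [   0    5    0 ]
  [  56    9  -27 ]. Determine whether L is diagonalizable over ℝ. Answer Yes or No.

No

Characteristic polynomial: p(s) = s^3 - 11s^2 + 35s - 25 = (s - 5)^2(s - 1).
s = 5 has algebraic multiplicity 2; rank(L − 5I) = 2, so geometric multiplicity = 1.
Geometric multiplicity < algebraic multiplicity, so L is not diagonalizable.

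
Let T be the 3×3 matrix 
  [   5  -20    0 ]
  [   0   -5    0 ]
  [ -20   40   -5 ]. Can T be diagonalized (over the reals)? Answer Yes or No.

Yes

Characteristic polynomial: p(s) = s^3 + 5s^2 - 25s - 125 = (s - 5)(s + 5)^2.
s = -5 has algebraic multiplicity 2; rank(T + 5I) = 1, so geometric multiplicity = 2.
Every eigenvalue has geometric = algebraic multiplicity, so T is diagonalizable.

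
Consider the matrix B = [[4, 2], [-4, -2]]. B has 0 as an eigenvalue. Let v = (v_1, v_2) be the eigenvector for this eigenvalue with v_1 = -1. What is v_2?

B = [[4, 2], [-4, -2]].
Solving (B)v = 0 gives the eigenspace spanned by (-1, 2).
With v_1 = -1, v = (-1, 2), so v_2 = 2.

2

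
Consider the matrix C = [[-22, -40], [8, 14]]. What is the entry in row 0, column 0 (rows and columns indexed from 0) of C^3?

-1048

Characteristic polynomial: s^2 + 8s + 12 = (s + 2)(s + 6), so the eigenvalues are -6, -2.
s=-6: eigenvector (5, -2).
s=-2: eigenvector (-2, 1).
P = [[5, -2], [-2, 1]], D = diag(-6, -2), P⁻¹ = [[1, 2], [2, 5]].
C³ = P·diag(-216, -8)·P⁻¹ = [[-1048, -2080], [416, 824]].
The requested entry is -1048.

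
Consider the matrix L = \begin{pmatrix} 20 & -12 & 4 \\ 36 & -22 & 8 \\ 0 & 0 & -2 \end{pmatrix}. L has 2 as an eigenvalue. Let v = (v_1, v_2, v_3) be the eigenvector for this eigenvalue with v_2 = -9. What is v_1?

-6

L − 2I = [[18, -12, 4], [36, -24, 8], [0, 0, -4]].
Solving (L − 2I)v = 0 gives the eigenspace spanned by (-6, -9, 0).
With v_2 = -9, v = (-6, -9, 0), so v_1 = -6.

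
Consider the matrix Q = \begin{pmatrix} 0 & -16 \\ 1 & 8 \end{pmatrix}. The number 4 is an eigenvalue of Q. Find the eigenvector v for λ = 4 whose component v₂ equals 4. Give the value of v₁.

-16

Q − 4I = [[-4, -16], [1, 4]].
Solving (Q − 4I)v = 0 gives the eigenspace spanned by (-16, 4).
With v₂ = 4, v = (-16, 4), so v₁ = -16.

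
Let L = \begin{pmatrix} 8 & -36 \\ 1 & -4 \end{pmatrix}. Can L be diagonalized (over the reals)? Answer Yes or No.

Characteristic polynomial: p(λ) = λ^2 - 4λ + 4 = (λ - 2)^2.
λ = 2 has algebraic multiplicity 2; rank(L − 2I) = 1, so geometric multiplicity = 1.
Geometric multiplicity < algebraic multiplicity, so L is not diagonalizable.

No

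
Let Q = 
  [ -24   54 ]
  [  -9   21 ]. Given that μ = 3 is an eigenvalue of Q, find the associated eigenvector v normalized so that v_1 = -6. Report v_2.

-3

Q − 3I = [[-27, 54], [-9, 18]].
Solving (Q − 3I)v = 0 gives the eigenspace spanned by (-6, -3).
With v_1 = -6, v = (-6, -3), so v_2 = -3.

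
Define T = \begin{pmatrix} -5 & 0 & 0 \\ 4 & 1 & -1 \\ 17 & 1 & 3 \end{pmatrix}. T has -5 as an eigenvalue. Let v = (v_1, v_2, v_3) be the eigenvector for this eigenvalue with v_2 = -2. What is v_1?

T + 5I = [[0, 0, 0], [4, 6, -1], [17, 1, 8]].
Solving (T + 5I)v = 0 gives the eigenspace spanned by (2, -2, -4).
With v_2 = -2, v = (2, -2, -4), so v_1 = 2.

2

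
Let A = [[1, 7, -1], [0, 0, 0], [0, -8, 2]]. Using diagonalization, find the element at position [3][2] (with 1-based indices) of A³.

-32

Characteristic polynomial: μ^3 - 3μ^2 + 2μ = μ(μ - 2)(μ - 1), so the eigenvalues are 0, 1, 2.
μ=0: eigenvector (-3, 1, 4).
μ=1: eigenvector (1, 0, 0).
μ=2: eigenvector (-1, 0, 1).
P = [[-3, 1, -1], [1, 0, 0], [4, 0, 1]], D = diag(0, 1, 2), P⁻¹ = [[0, 1, 0], [1, -1, 1], [0, -4, 1]].
A³ = P·diag(0, 1, 8)·P⁻¹ = [[1, 31, -7], [0, 0, 0], [0, -32, 8]].
The requested entry is -32.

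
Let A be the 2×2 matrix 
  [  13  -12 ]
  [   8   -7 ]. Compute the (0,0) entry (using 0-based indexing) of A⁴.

1873

Characteristic polynomial: s^2 - 6s + 5 = (s - 5)(s - 1), so the eigenvalues are 1, 5.
s=5: eigenvector (-3, -2).
s=1: eigenvector (1, 1).
P = [[-3, 1], [-2, 1]], D = diag(5, 1), P⁻¹ = [[-1, 1], [-2, 3]].
A⁴ = P·diag(625, 1)·P⁻¹ = [[1873, -1872], [1248, -1247]].
The requested entry is 1873.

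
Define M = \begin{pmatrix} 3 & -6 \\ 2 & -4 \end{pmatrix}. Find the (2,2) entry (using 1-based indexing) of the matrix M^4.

4

Characteristic polynomial: t^2 + t = t(t + 1), so the eigenvalues are -1, 0.
t=0: eigenvector (2, 1).
t=-1: eigenvector (-3, -2).
P = [[2, -3], [1, -2]], D = diag(0, -1), P⁻¹ = [[2, -3], [1, -2]].
M⁴ = P·diag(0, 1)·P⁻¹ = [[-3, 6], [-2, 4]].
The requested entry is 4.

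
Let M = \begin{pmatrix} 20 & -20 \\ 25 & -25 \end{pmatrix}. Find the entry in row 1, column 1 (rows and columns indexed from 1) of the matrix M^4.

Characteristic polynomial: μ^2 + 5μ = μ(μ + 5), so the eigenvalues are -5, 0.
μ=0: eigenvector (1, 1).
μ=-5: eigenvector (4, 5).
P = [[1, 4], [1, 5]], D = diag(0, -5), P⁻¹ = [[5, -4], [-1, 1]].
M⁴ = P·diag(0, 625)·P⁻¹ = [[-2500, 2500], [-3125, 3125]].
The requested entry is -2500.

-2500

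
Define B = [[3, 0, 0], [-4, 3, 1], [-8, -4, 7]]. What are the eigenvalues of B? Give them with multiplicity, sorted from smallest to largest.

Characteristic polynomial: p(r) = r^3 - 13r^2 + 55r - 75 = (r - 5)^2(r - 3).
Roots (with multiplicity): 3, 5, 5.

3, 5, 5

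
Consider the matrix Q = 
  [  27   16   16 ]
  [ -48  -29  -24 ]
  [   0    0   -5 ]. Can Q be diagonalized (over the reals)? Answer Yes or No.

Characteristic polynomial: p(r) = r^3 + 7r^2 - 5r - 75 = (r - 3)(r + 5)^2.
r = -5 has algebraic multiplicity 2; rank(Q + 5I) = 1, so geometric multiplicity = 2.
Every eigenvalue has geometric = algebraic multiplicity, so Q is diagonalizable.

Yes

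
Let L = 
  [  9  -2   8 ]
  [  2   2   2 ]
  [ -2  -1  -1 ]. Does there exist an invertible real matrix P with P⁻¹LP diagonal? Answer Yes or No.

Characteristic polynomial: p(t) = t^3 - 10t^2 + 29t - 20 = (t - 5)(t - 4)(t - 1).
All 3 eigenvalues are distinct, so L is diagonalizable.

Yes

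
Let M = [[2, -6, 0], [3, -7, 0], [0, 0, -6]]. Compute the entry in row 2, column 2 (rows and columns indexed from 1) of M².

31

Characteristic polynomial: s^3 + 11s^2 + 34s + 24 = (s + 1)(s + 4)(s + 6), so the eigenvalues are -6, -4, -1.
s=-1: eigenvector (-2, -1, 0).
s=-4: eigenvector (1, 1, 0).
s=-6: eigenvector (0, 0, 1).
P = [[-2, 1, 0], [-1, 1, 0], [0, 0, 1]], D = diag(-1, -4, -6), P⁻¹ = [[-1, 1, 0], [-1, 2, 0], [0, 0, 1]].
M² = P·diag(1, 16, 36)·P⁻¹ = [[-14, 30, 0], [-15, 31, 0], [0, 0, 36]].
The requested entry is 31.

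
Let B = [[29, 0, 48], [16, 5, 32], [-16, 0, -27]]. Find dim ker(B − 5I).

B − 5I = [[24, 0, 48], [16, 0, 32], [-16, 0, -32]].
This matrix has rank 1, so its null space has dimension 3 − 1 = 2.

2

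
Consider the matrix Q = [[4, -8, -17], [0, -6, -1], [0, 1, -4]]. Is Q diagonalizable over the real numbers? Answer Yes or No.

Characteristic polynomial: p(t) = t^3 + 6t^2 - 15t - 100 = (t - 4)(t + 5)^2.
t = -5 has algebraic multiplicity 2; rank(Q + 5I) = 2, so geometric multiplicity = 1.
Geometric multiplicity < algebraic multiplicity, so Q is not diagonalizable.

No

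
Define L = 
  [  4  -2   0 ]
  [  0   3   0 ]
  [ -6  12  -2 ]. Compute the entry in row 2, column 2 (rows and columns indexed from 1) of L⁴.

Characteristic polynomial: μ^3 - 5μ^2 - 2μ + 24 = (μ - 4)(μ - 3)(μ + 2), so the eigenvalues are -2, 3, 4.
μ=-2: eigenvector (0, 0, 1).
μ=3: eigenvector (2, 1, 0).
μ=4: eigenvector (1, 0, -1).
P = [[0, 2, 1], [0, 1, 0], [1, 0, -1]], D = diag(-2, 3, 4), P⁻¹ = [[1, -2, 1], [0, 1, 0], [1, -2, 0]].
L⁴ = P·diag(16, 81, 256)·P⁻¹ = [[256, -350, 0], [0, 81, 0], [-240, 480, 16]].
The requested entry is 81.

81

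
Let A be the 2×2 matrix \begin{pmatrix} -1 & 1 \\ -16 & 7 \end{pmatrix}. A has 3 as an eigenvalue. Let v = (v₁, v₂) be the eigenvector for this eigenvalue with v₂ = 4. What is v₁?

A − 3I = [[-4, 1], [-16, 4]].
Solving (A − 3I)v = 0 gives the eigenspace spanned by (1, 4).
With v₂ = 4, v = (1, 4), so v₁ = 1.

1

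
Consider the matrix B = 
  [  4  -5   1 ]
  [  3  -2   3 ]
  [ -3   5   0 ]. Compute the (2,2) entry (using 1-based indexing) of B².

4

Characteristic polynomial: t^3 - 2t^2 - 5t + 6 = (t - 3)(t - 1)(t + 2), so the eigenvalues are -2, 1, 3.
t=1: eigenvector (2, 1, -1).
t=-2: eigenvector (1, 1, -1).
t=3: eigenvector (-1, 0, 1).
P = [[2, 1, -1], [1, 1, 0], [-1, -1, 1]], D = diag(1, -2, 3), P⁻¹ = [[1, 0, 1], [-1, 1, -1], [0, 1, 1]].
B² = P·diag(1, 4, 9)·P⁻¹ = [[-2, -5, -11], [-3, 4, -3], [3, 5, 12]].
The requested entry is 4.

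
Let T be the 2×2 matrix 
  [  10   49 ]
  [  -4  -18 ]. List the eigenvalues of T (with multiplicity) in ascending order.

-4, -4

Characteristic polynomial: p(λ) = λ^2 + 8λ + 16 = (λ + 4)^2.
Roots (with multiplicity): -4, -4.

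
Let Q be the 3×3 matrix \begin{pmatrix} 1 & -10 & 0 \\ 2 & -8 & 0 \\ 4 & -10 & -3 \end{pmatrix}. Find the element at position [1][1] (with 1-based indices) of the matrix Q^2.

-19

Characteristic polynomial: λ^3 + 10λ^2 + 33λ + 36 = (λ + 3)^2(λ + 4), so the eigenvalues are -4, -3, -3.
λ=-3: eigenvector (5, 2, 4).
λ=-4: eigenvector (2, 1, 2).
λ=-3: eigenvector (0, 0, 1).
P = [[5, 2, 0], [2, 1, 0], [4, 2, 1]], D = diag(-3, -4, -3), P⁻¹ = [[1, -2, 0], [-2, 5, 0], [0, -2, 1]].
Q² = P·diag(9, 16, 9)·P⁻¹ = [[-19, 70, 0], [-14, 44, 0], [-28, 70, 9]].
The requested entry is -19.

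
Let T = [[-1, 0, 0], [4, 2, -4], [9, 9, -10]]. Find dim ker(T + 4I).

1

T + 4I = [[3, 0, 0], [4, 6, -4], [9, 9, -6]].
This matrix has rank 2, so its null space has dimension 3 − 2 = 1.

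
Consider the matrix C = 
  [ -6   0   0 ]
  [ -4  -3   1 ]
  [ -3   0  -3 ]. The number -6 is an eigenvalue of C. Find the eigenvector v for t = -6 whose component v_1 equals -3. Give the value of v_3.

-3

C + 6I = [[0, 0, 0], [-4, 3, 1], [-3, 0, 3]].
Solving (C + 6I)v = 0 gives the eigenspace spanned by (-3, -3, -3).
With v_1 = -3, v = (-3, -3, -3), so v_3 = -3.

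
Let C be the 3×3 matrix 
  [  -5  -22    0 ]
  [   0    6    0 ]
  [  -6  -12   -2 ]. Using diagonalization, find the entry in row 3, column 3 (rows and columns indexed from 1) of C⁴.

Characteristic polynomial: r^3 + r^2 - 32r - 60 = (r - 6)(r + 2)(r + 5), so the eigenvalues are -5, -2, 6.
r=-5: eigenvector (1, 0, 2).
r=6: eigenvector (-2, 1, 0).
r=-2: eigenvector (0, 0, 1).
P = [[1, -2, 0], [0, 1, 0], [2, 0, 1]], D = diag(-5, 6, -2), P⁻¹ = [[1, 2, 0], [0, 1, 0], [-2, -4, 1]].
C⁴ = P·diag(625, 1296, 16)·P⁻¹ = [[625, -1342, 0], [0, 1296, 0], [1218, 2436, 16]].
The requested entry is 16.

16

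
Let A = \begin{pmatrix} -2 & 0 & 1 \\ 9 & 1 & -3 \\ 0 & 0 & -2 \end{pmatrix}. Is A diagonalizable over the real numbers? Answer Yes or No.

Characteristic polynomial: p(λ) = λ^3 + 3λ^2 - 4 = (λ - 1)(λ + 2)^2.
λ = -2 has algebraic multiplicity 2; rank(A + 2I) = 2, so geometric multiplicity = 1.
Geometric multiplicity < algebraic multiplicity, so A is not diagonalizable.

No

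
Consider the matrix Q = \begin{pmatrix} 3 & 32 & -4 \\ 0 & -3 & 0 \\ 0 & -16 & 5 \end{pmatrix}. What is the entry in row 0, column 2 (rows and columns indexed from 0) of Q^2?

-32

Characteristic polynomial: μ^3 - 5μ^2 - 9μ + 45 = (μ - 5)(μ - 3)(μ + 3), so the eigenvalues are -3, 3, 5.
μ=3: eigenvector (1, 0, 0).
μ=-3: eigenvector (-4, 1, 2).
μ=5: eigenvector (-2, 0, 1).
P = [[1, -4, -2], [0, 1, 0], [0, 2, 1]], D = diag(3, -3, 5), P⁻¹ = [[1, 0, 2], [0, 1, 0], [0, -2, 1]].
Q² = P·diag(9, 9, 25)·P⁻¹ = [[9, 64, -32], [0, 9, 0], [0, -32, 25]].
The requested entry is -32.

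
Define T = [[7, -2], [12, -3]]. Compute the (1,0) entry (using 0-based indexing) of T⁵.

1452

Characteristic polynomial: s^2 - 4s + 3 = (s - 3)(s - 1), so the eigenvalues are 1, 3.
s=3: eigenvector (1, 2).
s=1: eigenvector (1, 3).
P = [[1, 1], [2, 3]], D = diag(3, 1), P⁻¹ = [[3, -1], [-2, 1]].
T⁵ = P·diag(243, 1)·P⁻¹ = [[727, -242], [1452, -483]].
The requested entry is 1452.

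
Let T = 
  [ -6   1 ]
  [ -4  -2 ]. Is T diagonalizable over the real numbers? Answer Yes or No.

No

Characteristic polynomial: p(s) = s^2 + 8s + 16 = (s + 4)^2.
s = -4 has algebraic multiplicity 2; rank(T + 4I) = 1, so geometric multiplicity = 1.
Geometric multiplicity < algebraic multiplicity, so T is not diagonalizable.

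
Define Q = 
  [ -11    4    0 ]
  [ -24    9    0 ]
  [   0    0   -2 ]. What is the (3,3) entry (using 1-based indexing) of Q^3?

-8

Characteristic polynomial: r^3 + 4r^2 + r - 6 = (r - 1)(r + 2)(r + 3), so the eigenvalues are -3, -2, 1.
r=-3: eigenvector (1, 2, 0).
r=1: eigenvector (1, 3, 0).
r=-2: eigenvector (0, 0, 1).
P = [[1, 1, 0], [2, 3, 0], [0, 0, 1]], D = diag(-3, 1, -2), P⁻¹ = [[3, -1, 0], [-2, 1, 0], [0, 0, 1]].
Q³ = P·diag(-27, 1, -8)·P⁻¹ = [[-83, 28, 0], [-168, 57, 0], [0, 0, -8]].
The requested entry is -8.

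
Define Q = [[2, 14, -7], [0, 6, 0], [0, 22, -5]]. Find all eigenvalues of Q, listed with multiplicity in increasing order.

-5, 2, 6

Characteristic polynomial: p(s) = s^3 - 3s^2 - 28s + 60 = (s - 6)(s - 2)(s + 5).
Roots (with multiplicity): -5, 2, 6.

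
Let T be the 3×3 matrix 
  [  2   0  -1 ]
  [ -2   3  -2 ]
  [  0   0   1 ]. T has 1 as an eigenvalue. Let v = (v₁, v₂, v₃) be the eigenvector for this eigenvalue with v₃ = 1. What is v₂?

2

T − 1I = [[1, 0, -1], [-2, 2, -2], [0, 0, 0]].
Solving (T − 1I)v = 0 gives the eigenspace spanned by (1, 2, 1).
With v₃ = 1, v = (1, 2, 1), so v₂ = 2.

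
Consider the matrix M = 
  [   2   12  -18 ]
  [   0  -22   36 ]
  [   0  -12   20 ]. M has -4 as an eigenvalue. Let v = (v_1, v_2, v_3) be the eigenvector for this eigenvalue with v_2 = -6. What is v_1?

M + 4I = [[6, 12, -18], [0, -18, 36], [0, -12, 24]].
Solving (M + 4I)v = 0 gives the eigenspace spanned by (3, -6, -3).
With v_2 = -6, v = (3, -6, -3), so v_1 = 3.

3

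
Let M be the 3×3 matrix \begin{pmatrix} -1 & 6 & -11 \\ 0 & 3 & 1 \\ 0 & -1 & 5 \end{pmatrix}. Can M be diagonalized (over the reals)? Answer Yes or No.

No

Characteristic polynomial: p(t) = t^3 - 7t^2 + 8t + 16 = (t - 4)^2(t + 1).
t = 4 has algebraic multiplicity 2; rank(M − 4I) = 2, so geometric multiplicity = 1.
Geometric multiplicity < algebraic multiplicity, so M is not diagonalizable.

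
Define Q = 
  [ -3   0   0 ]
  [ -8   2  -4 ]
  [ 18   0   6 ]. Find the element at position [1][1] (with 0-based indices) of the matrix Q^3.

8

Characteristic polynomial: t^3 - 5t^2 - 12t + 36 = (t - 6)(t - 2)(t + 3), so the eigenvalues are -3, 2, 6.
t=2: eigenvector (0, 1, 0).
t=-3: eigenvector (1, 0, -2).
t=6: eigenvector (0, -1, 1).
P = [[0, 1, 0], [1, 0, -1], [0, -2, 1]], D = diag(2, -3, 6), P⁻¹ = [[2, 1, 1], [1, 0, 0], [2, 0, 1]].
Q³ = P·diag(8, -27, 216)·P⁻¹ = [[-27, 0, 0], [-416, 8, -208], [486, 0, 216]].
The requested entry is 8.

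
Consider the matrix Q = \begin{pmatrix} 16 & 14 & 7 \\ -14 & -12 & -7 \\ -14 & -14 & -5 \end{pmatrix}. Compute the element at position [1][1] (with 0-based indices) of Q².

46

Characteristic polynomial: s^3 + s^2 - 16s + 20 = (s - 2)^2(s + 5), so the eigenvalues are -5, 2, 2.
s=2: eigenvector (1, -1, 0).
s=2: eigenvector (2, -1, -2).
s=-5: eigenvector (-1, 1, 1).
P = [[1, 2, -1], [-1, -1, 1], [0, -2, 1]], D = diag(2, 2, -5), P⁻¹ = [[1, 0, 1], [1, 1, 0], [2, 2, 1]].
Q² = P·diag(4, 4, 25)·P⁻¹ = [[-38, -42, -21], [42, 46, 21], [42, 42, 25]].
The requested entry is 46.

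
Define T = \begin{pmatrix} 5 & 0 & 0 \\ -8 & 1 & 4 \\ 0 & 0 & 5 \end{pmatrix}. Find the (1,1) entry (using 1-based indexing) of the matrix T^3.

Characteristic polynomial: s^3 - 11s^2 + 35s - 25 = (s - 5)^2(s - 1), so the eigenvalues are 1, 5, 5.
s=5: eigenvector (1, 0, 2).
s=5: eigenvector (1, 1, 3).
s=1: eigenvector (0, 1, 0).
P = [[1, 1, 0], [0, 1, 1], [2, 3, 0]], D = diag(5, 5, 1), P⁻¹ = [[3, 0, -1], [-2, 0, 1], [2, 1, -1]].
T³ = P·diag(125, 125, 1)·P⁻¹ = [[125, 0, 0], [-248, 1, 124], [0, 0, 125]].
The requested entry is 125.

125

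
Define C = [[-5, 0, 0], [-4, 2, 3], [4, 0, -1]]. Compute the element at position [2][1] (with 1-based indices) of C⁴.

624

Characteristic polynomial: μ^3 + 4μ^2 - 7μ - 10 = (μ - 2)(μ + 1)(μ + 5), so the eigenvalues are -5, -1, 2.
μ=-5: eigenvector (1, 1, -1).
μ=2: eigenvector (0, 1, 0).
μ=-1: eigenvector (0, -1, 1).
P = [[1, 0, 0], [1, 1, -1], [-1, 0, 1]], D = diag(-5, 2, -1), P⁻¹ = [[1, 0, 0], [0, 1, 1], [1, 0, 1]].
C⁴ = P·diag(625, 16, 1)·P⁻¹ = [[625, 0, 0], [624, 16, 15], [-624, 0, 1]].
The requested entry is 624.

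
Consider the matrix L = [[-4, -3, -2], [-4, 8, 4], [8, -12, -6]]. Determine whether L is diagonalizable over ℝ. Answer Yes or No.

No

Characteristic polynomial: p(t) = t^3 + 2t^2 - 4t - 8 = (t - 2)(t + 2)^2.
t = -2 has algebraic multiplicity 2; rank(L + 2I) = 2, so geometric multiplicity = 1.
Geometric multiplicity < algebraic multiplicity, so L is not diagonalizable.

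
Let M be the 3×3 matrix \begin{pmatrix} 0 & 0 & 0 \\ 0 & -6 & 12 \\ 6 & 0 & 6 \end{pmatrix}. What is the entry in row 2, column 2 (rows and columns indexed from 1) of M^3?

-216

Characteristic polynomial: s^3 - 36s = s(s - 6)(s + 6), so the eigenvalues are -6, 0, 6.
s=0: eigenvector (1, -2, -1).
s=-6: eigenvector (0, 1, 0).
s=6: eigenvector (0, 1, 1).
P = [[1, 0, 0], [-2, 1, 1], [-1, 0, 1]], D = diag(0, -6, 6), P⁻¹ = [[1, 0, 0], [1, 1, -1], [1, 0, 1]].
M³ = P·diag(0, -216, 216)·P⁻¹ = [[0, 0, 0], [0, -216, 432], [216, 0, 216]].
The requested entry is -216.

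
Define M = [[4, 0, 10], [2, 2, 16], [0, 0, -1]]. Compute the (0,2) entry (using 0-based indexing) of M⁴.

Characteristic polynomial: r^3 - 5r^2 + 2r + 8 = (r - 4)(r - 2)(r + 1), so the eigenvalues are -1, 2, 4.
r=4: eigenvector (1, 1, 0).
r=2: eigenvector (0, 1, 0).
r=-1: eigenvector (-2, -4, 1).
P = [[1, 0, -2], [1, 1, -4], [0, 0, 1]], D = diag(4, 2, -1), P⁻¹ = [[1, 0, 2], [-1, 1, 2], [0, 0, 1]].
M⁴ = P·diag(256, 16, 1)·P⁻¹ = [[256, 0, 510], [240, 16, 540], [0, 0, 1]].
The requested entry is 510.

510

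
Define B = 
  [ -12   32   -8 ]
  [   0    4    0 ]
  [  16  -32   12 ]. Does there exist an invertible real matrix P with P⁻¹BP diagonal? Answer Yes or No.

Yes

Characteristic polynomial: p(s) = s^3 - 4s^2 - 16s + 64 = (s - 4)^2(s + 4).
s = 4 has algebraic multiplicity 2; rank(B − 4I) = 1, so geometric multiplicity = 2.
Every eigenvalue has geometric = algebraic multiplicity, so B is diagonalizable.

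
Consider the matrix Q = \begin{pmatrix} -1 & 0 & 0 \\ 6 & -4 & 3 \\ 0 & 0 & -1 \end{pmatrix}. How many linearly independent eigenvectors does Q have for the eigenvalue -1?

Q + 1I = [[0, 0, 0], [6, -3, 3], [0, 0, 0]].
This matrix has rank 1, so its null space has dimension 3 − 1 = 2.

2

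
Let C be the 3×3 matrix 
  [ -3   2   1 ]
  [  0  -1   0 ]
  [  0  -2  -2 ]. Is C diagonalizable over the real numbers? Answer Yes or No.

Characteristic polynomial: p(t) = t^3 + 6t^2 + 11t + 6 = (t + 1)(t + 2)(t + 3).
All 3 eigenvalues are distinct, so C is diagonalizable.

Yes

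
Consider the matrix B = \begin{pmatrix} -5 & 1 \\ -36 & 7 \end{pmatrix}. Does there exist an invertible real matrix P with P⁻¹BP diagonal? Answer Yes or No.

Characteristic polynomial: p(μ) = μ^2 - 2μ + 1 = (μ - 1)^2.
μ = 1 has algebraic multiplicity 2; rank(B − 1I) = 1, so geometric multiplicity = 1.
Geometric multiplicity < algebraic multiplicity, so B is not diagonalizable.

No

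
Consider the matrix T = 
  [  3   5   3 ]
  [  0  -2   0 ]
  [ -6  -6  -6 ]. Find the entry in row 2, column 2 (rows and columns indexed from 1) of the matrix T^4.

Characteristic polynomial: λ^3 + 5λ^2 + 6λ = λ(λ + 2)(λ + 3), so the eigenvalues are -3, -2, 0.
λ=-3: eigenvector (1, 0, -2).
λ=-2: eigenvector (-1, 1, 0).
λ=0: eigenvector (1, 0, -1).
P = [[1, -1, 1], [0, 1, 0], [-2, 0, -1]], D = diag(-3, -2, 0), P⁻¹ = [[-1, -1, -1], [0, 1, 0], [2, 2, 1]].
T⁴ = P·diag(81, 16, 0)·P⁻¹ = [[-81, -97, -81], [0, 16, 0], [162, 162, 162]].
The requested entry is 16.

16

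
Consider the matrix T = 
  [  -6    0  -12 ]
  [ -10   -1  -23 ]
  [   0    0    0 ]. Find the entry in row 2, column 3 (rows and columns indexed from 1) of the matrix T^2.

Characteristic polynomial: r^3 + 7r^2 + 6r = r(r + 1)(r + 6), so the eigenvalues are -6, -1, 0.
r=-6: eigenvector (1, 2, 0).
r=-1: eigenvector (0, 1, 0).
r=0: eigenvector (-2, -3, 1).
P = [[1, 0, -2], [2, 1, -3], [0, 0, 1]], D = diag(-6, -1, 0), P⁻¹ = [[1, 0, 2], [-2, 1, -1], [0, 0, 1]].
T² = P·diag(36, 1, 0)·P⁻¹ = [[36, 0, 72], [70, 1, 143], [0, 0, 0]].
The requested entry is 143.

143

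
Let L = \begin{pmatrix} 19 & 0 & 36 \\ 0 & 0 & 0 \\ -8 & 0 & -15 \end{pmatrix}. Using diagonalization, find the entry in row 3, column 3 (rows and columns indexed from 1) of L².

-63

Characteristic polynomial: t^3 - 4t^2 + 3t = t(t - 3)(t - 1), so the eigenvalues are 0, 1, 3.
t=3: eigenvector (9, 0, -4).
t=0: eigenvector (0, 1, 0).
t=1: eigenvector (-2, 0, 1).
P = [[9, 0, -2], [0, 1, 0], [-4, 0, 1]], D = diag(3, 0, 1), P⁻¹ = [[1, 0, 2], [0, 1, 0], [4, 0, 9]].
L² = P·diag(9, 0, 1)·P⁻¹ = [[73, 0, 144], [0, 0, 0], [-32, 0, -63]].
The requested entry is -63.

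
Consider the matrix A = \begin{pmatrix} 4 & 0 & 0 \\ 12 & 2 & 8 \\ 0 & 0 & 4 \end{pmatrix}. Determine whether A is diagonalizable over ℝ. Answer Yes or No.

Characteristic polynomial: p(μ) = μ^3 - 10μ^2 + 32μ - 32 = (μ - 4)^2(μ - 2).
μ = 4 has algebraic multiplicity 2; rank(A − 4I) = 1, so geometric multiplicity = 2.
Every eigenvalue has geometric = algebraic multiplicity, so A is diagonalizable.

Yes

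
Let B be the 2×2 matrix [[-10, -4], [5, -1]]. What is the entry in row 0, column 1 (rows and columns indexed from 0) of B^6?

124124

Characteristic polynomial: s^2 + 11s + 30 = (s + 5)(s + 6), so the eigenvalues are -6, -5.
s=-6: eigenvector (1, -1).
s=-5: eigenvector (-4, 5).
P = [[1, -4], [-1, 5]], D = diag(-6, -5), P⁻¹ = [[5, 4], [1, 1]].
B⁶ = P·diag(46656, 15625)·P⁻¹ = [[170780, 124124], [-155155, -108499]].
The requested entry is 124124.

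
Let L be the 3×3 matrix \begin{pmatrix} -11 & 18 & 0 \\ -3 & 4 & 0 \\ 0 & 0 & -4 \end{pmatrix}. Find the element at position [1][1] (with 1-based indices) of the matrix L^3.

-359

Characteristic polynomial: t^3 + 11t^2 + 38t + 40 = (t + 2)(t + 4)(t + 5), so the eigenvalues are -5, -4, -2.
t=-5: eigenvector (3, 1, 0).
t=-4: eigenvector (0, 0, 1).
t=-2: eigenvector (2, 1, 0).
P = [[3, 0, 2], [1, 0, 1], [0, 1, 0]], D = diag(-5, -4, -2), P⁻¹ = [[1, -2, 0], [0, 0, 1], [-1, 3, 0]].
L³ = P·diag(-125, -64, -8)·P⁻¹ = [[-359, 702, 0], [-117, 226, 0], [0, 0, -64]].
The requested entry is -359.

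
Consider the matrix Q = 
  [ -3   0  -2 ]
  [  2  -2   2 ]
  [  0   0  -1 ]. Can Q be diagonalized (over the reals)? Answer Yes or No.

Characteristic polynomial: p(λ) = λ^3 + 6λ^2 + 11λ + 6 = (λ + 1)(λ + 2)(λ + 3).
All 3 eigenvalues are distinct, so Q is diagonalizable.

Yes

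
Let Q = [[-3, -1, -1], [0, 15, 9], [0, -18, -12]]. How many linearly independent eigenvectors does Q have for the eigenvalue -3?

1

Q + 3I = [[0, -1, -1], [0, 18, 9], [0, -18, -9]].
This matrix has rank 2, so its null space has dimension 3 − 2 = 1.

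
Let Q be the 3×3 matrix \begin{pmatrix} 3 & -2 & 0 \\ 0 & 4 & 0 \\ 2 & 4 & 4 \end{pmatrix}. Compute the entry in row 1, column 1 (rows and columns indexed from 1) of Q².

Characteristic polynomial: μ^3 - 11μ^2 + 40μ - 48 = (μ - 4)^2(μ - 3), so the eigenvalues are 3, 4, 4.
μ=3: eigenvector (1, 0, -2).
μ=4: eigenvector (-2, 1, 4).
μ=4: eigenvector (0, 0, 1).
P = [[1, -2, 0], [0, 1, 0], [-2, 4, 1]], D = diag(3, 4, 4), P⁻¹ = [[1, 2, 0], [0, 1, 0], [2, 0, 1]].
Q² = P·diag(9, 16, 16)·P⁻¹ = [[9, -14, 0], [0, 16, 0], [14, 28, 16]].
The requested entry is 9.

9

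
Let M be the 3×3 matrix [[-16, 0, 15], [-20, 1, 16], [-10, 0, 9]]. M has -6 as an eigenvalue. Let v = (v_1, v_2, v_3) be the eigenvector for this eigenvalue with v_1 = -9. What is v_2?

M + 6I = [[-10, 0, 15], [-20, 7, 16], [-10, 0, 15]].
Solving (M + 6I)v = 0 gives the eigenspace spanned by (-9, -12, -6).
With v_1 = -9, v = (-9, -12, -6), so v_2 = -12.

-12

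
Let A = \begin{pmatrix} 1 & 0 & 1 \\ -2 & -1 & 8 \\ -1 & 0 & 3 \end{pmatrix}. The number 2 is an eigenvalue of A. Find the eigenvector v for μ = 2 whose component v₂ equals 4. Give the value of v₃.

2

A − 2I = [[-1, 0, 1], [-2, -3, 8], [-1, 0, 1]].
Solving (A − 2I)v = 0 gives the eigenspace spanned by (2, 4, 2).
With v₂ = 4, v = (2, 4, 2), so v₃ = 2.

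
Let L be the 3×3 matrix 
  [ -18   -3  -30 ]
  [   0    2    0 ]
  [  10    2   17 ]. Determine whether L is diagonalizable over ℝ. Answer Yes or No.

No

Characteristic polynomial: p(t) = t^3 - t^2 - 8t + 12 = (t - 2)^2(t + 3).
t = 2 has algebraic multiplicity 2; rank(L − 2I) = 2, so geometric multiplicity = 1.
Geometric multiplicity < algebraic multiplicity, so L is not diagonalizable.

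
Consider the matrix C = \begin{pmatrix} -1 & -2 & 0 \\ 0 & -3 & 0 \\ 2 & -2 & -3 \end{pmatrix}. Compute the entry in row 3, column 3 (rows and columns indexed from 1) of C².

9

Characteristic polynomial: r^3 + 7r^2 + 15r + 9 = (r + 1)(r + 3)^2, so the eigenvalues are -3, -3, -1.
r=-1: eigenvector (1, 0, 1).
r=-3: eigenvector (1, 1, -1).
r=-3: eigenvector (0, 0, 1).
P = [[1, 1, 0], [0, 1, 0], [1, -1, 1]], D = diag(-1, -3, -3), P⁻¹ = [[1, -1, 0], [0, 1, 0], [-1, 2, 1]].
C² = P·diag(1, 9, 9)·P⁻¹ = [[1, 8, 0], [0, 9, 0], [-8, 8, 9]].
The requested entry is 9.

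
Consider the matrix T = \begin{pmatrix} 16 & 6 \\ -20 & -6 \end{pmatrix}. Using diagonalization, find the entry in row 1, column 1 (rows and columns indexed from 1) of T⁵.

41536

Characteristic polynomial: μ^2 - 10μ + 24 = (μ - 6)(μ - 4), so the eigenvalues are 4, 6.
μ=4: eigenvector (1, -2).
μ=6: eigenvector (3, -5).
P = [[1, 3], [-2, -5]], D = diag(4, 6), P⁻¹ = [[-5, -3], [2, 1]].
T⁵ = P·diag(1024, 7776)·P⁻¹ = [[41536, 20256], [-67520, -32736]].
The requested entry is 41536.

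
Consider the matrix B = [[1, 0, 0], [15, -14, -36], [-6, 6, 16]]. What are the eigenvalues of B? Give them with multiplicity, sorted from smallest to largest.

-2, 1, 4

Characteristic polynomial: p(r) = r^3 - 3r^2 - 6r + 8 = (r - 4)(r - 1)(r + 2).
Roots (with multiplicity): -2, 1, 4.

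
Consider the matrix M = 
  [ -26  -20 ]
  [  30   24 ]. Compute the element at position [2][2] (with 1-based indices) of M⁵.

18624

Characteristic polynomial: λ^2 + 2λ - 24 = (λ - 4)(λ + 6), so the eigenvalues are -6, 4.
λ=-6: eigenvector (-1, 1).
λ=4: eigenvector (-2, 3).
P = [[-1, -2], [1, 3]], D = diag(-6, 4), P⁻¹ = [[-3, -2], [1, 1]].
M⁵ = P·diag(-7776, 1024)·P⁻¹ = [[-25376, -17600], [26400, 18624]].
The requested entry is 18624.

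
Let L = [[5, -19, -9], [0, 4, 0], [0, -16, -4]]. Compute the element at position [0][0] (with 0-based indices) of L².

25

Characteristic polynomial: μ^3 - 5μ^2 - 16μ + 80 = (μ - 5)(μ - 4)(μ + 4), so the eigenvalues are -4, 4, 5.
μ=5: eigenvector (1, 0, 0).
μ=4: eigenvector (1, 1, -2).
μ=-4: eigenvector (1, 0, 1).
P = [[1, 1, 1], [0, 1, 0], [0, -2, 1]], D = diag(5, 4, -4), P⁻¹ = [[1, -3, -1], [0, 1, 0], [0, 2, 1]].
L² = P·diag(25, 16, 16)·P⁻¹ = [[25, -27, -9], [0, 16, 0], [0, 0, 16]].
The requested entry is 25.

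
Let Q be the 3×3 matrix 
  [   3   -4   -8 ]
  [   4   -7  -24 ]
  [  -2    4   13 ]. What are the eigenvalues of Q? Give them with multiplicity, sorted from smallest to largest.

1, 3, 5

Characteristic polynomial: p(t) = t^3 - 9t^2 + 23t - 15 = (t - 5)(t - 3)(t - 1).
Roots (with multiplicity): 1, 3, 5.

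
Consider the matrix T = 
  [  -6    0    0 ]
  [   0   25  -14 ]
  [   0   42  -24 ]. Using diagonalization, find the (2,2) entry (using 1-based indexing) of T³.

Characteristic polynomial: r^3 + 5r^2 - 18r - 72 = (r - 4)(r + 3)(r + 6), so the eigenvalues are -6, -3, 4.
r=-3: eigenvector (0, 1, 2).
r=4: eigenvector (0, 2, 3).
r=-6: eigenvector (1, 0, 0).
P = [[0, 0, 1], [1, 2, 0], [2, 3, 0]], D = diag(-3, 4, -6), P⁻¹ = [[0, -3, 2], [0, 2, -1], [1, 0, 0]].
T³ = P·diag(-27, 64, -216)·P⁻¹ = [[-216, 0, 0], [0, 337, -182], [0, 546, -300]].
The requested entry is 337.

337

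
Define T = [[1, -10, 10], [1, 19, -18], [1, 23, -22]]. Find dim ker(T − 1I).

1

T − 1I = [[0, -10, 10], [1, 18, -18], [1, 23, -23]].
This matrix has rank 2, so its null space has dimension 3 − 2 = 1.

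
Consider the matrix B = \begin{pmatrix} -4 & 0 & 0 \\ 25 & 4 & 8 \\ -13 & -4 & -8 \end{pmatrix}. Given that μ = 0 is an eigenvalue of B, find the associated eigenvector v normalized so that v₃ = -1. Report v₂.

B = [[-4, 0, 0], [25, 4, 8], [-13, -4, -8]].
Solving (B)v = 0 gives the eigenspace spanned by (0, 2, -1).
With v₃ = -1, v = (0, 2, -1), so v₂ = 2.

2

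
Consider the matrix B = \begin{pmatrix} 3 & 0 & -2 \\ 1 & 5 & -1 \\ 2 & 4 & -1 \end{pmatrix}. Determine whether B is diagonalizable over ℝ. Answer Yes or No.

No

Characteristic polynomial: p(λ) = λ^3 - 7λ^2 + 15λ - 9 = (λ - 3)^2(λ - 1).
λ = 3 has algebraic multiplicity 2; rank(B − 3I) = 2, so geometric multiplicity = 1.
Geometric multiplicity < algebraic multiplicity, so B is not diagonalizable.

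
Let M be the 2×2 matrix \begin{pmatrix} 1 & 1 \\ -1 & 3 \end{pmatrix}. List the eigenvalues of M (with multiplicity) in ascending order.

Characteristic polynomial: p(r) = r^2 - 4r + 4 = (r - 2)^2.
Roots (with multiplicity): 2, 2.

2, 2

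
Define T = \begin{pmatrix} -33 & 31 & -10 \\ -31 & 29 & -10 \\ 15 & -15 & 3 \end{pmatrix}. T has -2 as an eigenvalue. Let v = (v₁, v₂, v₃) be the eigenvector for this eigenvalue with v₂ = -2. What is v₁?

-2

T + 2I = [[-31, 31, -10], [-31, 31, -10], [15, -15, 5]].
Solving (T + 2I)v = 0 gives the eigenspace spanned by (-2, -2, 0).
With v₂ = -2, v = (-2, -2, 0), so v₁ = -2.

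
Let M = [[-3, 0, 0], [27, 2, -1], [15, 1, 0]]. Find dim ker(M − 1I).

M − 1I = [[-4, 0, 0], [27, 1, -1], [15, 1, -1]].
This matrix has rank 2, so its null space has dimension 3 − 2 = 1.

1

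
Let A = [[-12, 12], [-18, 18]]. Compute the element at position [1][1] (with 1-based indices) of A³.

-432

Characteristic polynomial: μ^2 - 6μ = μ(μ - 6), so the eigenvalues are 0, 6.
μ=0: eigenvector (1, 1).
μ=6: eigenvector (2, 3).
P = [[1, 2], [1, 3]], D = diag(0, 6), P⁻¹ = [[3, -2], [-1, 1]].
A³ = P·diag(0, 216)·P⁻¹ = [[-432, 432], [-648, 648]].
The requested entry is -432.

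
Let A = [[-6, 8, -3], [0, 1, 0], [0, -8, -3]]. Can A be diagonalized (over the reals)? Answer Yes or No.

Yes

Characteristic polynomial: p(r) = r^3 + 8r^2 + 9r - 18 = (r - 1)(r + 3)(r + 6).
All 3 eigenvalues are distinct, so A is diagonalizable.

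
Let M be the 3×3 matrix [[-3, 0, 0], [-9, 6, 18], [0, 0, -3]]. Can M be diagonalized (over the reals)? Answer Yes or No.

Yes

Characteristic polynomial: p(μ) = μ^3 - 27μ - 54 = (μ - 6)(μ + 3)^2.
μ = -3 has algebraic multiplicity 2; rank(M + 3I) = 1, so geometric multiplicity = 2.
Every eigenvalue has geometric = algebraic multiplicity, so M is diagonalizable.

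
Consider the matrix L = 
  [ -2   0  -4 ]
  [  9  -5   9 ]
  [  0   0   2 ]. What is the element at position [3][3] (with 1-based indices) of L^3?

Characteristic polynomial: μ^3 + 5μ^2 - 4μ - 20 = (μ - 2)(μ + 2)(μ + 5), so the eigenvalues are -5, -2, 2.
μ=2: eigenvector (-1, 0, 1).
μ=-5: eigenvector (0, 1, 0).
μ=-2: eigenvector (1, 3, 0).
P = [[-1, 0, 1], [0, 1, 3], [1, 0, 0]], D = diag(2, -5, -2), P⁻¹ = [[0, 0, 1], [-3, 1, -3], [1, 0, 1]].
L³ = P·diag(8, -125, -8)·P⁻¹ = [[-8, 0, -16], [351, -125, 351], [0, 0, 8]].
The requested entry is 8.

8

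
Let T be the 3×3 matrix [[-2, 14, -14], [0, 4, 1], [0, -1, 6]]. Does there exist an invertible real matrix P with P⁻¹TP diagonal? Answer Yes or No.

Characteristic polynomial: p(s) = s^3 - 8s^2 + 5s + 50 = (s - 5)^2(s + 2).
s = 5 has algebraic multiplicity 2; rank(T − 5I) = 2, so geometric multiplicity = 1.
Geometric multiplicity < algebraic multiplicity, so T is not diagonalizable.

No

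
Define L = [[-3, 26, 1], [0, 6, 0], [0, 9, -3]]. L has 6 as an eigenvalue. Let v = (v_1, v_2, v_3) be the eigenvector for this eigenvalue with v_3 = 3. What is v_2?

L − 6I = [[-9, 26, 1], [0, 0, 0], [0, 9, -9]].
Solving (L − 6I)v = 0 gives the eigenspace spanned by (9, 3, 3).
With v_3 = 3, v = (9, 3, 3), so v_2 = 3.

3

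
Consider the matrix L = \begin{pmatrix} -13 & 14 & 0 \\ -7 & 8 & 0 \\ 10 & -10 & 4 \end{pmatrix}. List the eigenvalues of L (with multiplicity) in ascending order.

-6, 1, 4

Characteristic polynomial: p(s) = s^3 + s^2 - 26s + 24 = (s - 4)(s - 1)(s + 6).
Roots (with multiplicity): -6, 1, 4.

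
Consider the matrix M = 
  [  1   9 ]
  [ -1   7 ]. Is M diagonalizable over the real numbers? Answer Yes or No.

Characteristic polynomial: p(r) = r^2 - 8r + 16 = (r - 4)^2.
r = 4 has algebraic multiplicity 2; rank(M − 4I) = 1, so geometric multiplicity = 1.
Geometric multiplicity < algebraic multiplicity, so M is not diagonalizable.

No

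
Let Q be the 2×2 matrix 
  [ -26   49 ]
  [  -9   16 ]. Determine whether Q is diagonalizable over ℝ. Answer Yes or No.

Characteristic polynomial: p(r) = r^2 + 10r + 25 = (r + 5)^2.
r = -5 has algebraic multiplicity 2; rank(Q + 5I) = 1, so geometric multiplicity = 1.
Geometric multiplicity < algebraic multiplicity, so Q is not diagonalizable.

No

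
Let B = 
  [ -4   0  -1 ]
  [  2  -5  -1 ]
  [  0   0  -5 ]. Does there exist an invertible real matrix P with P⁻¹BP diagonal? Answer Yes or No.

No

Characteristic polynomial: p(r) = r^3 + 14r^2 + 65r + 100 = (r + 4)(r + 5)^2.
r = -5 has algebraic multiplicity 2; rank(B + 5I) = 2, so geometric multiplicity = 1.
Geometric multiplicity < algebraic multiplicity, so B is not diagonalizable.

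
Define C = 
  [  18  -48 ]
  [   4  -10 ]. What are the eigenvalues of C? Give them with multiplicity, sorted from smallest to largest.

2, 6

Characteristic polynomial: p(s) = s^2 - 8s + 12 = (s - 6)(s - 2).
Roots (with multiplicity): 2, 6.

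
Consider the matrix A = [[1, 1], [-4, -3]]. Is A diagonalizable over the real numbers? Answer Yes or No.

No

Characteristic polynomial: p(λ) = λ^2 + 2λ + 1 = (λ + 1)^2.
λ = -1 has algebraic multiplicity 2; rank(A + 1I) = 1, so geometric multiplicity = 1.
Geometric multiplicity < algebraic multiplicity, so A is not diagonalizable.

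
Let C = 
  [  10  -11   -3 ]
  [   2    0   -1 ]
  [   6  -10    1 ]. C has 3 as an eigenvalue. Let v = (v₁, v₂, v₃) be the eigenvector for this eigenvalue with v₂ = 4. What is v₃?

C − 3I = [[7, -11, -3], [2, -3, -1], [6, -10, -2]].
Solving (C − 3I)v = 0 gives the eigenspace spanned by (8, 4, 4).
With v₂ = 4, v = (8, 4, 4), so v₃ = 4.

4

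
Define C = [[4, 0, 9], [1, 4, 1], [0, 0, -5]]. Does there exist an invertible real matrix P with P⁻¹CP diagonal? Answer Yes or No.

No

Characteristic polynomial: p(s) = s^3 - 3s^2 - 24s + 80 = (s - 4)^2(s + 5).
s = 4 has algebraic multiplicity 2; rank(C − 4I) = 2, so geometric multiplicity = 1.
Geometric multiplicity < algebraic multiplicity, so C is not diagonalizable.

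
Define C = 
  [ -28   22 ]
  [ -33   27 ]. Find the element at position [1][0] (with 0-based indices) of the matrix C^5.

Characteristic polynomial: s^2 + s - 30 = (s - 5)(s + 6), so the eigenvalues are -6, 5.
s=5: eigenvector (-2, -3).
s=-6: eigenvector (1, 1).
P = [[-2, 1], [-3, 1]], D = diag(5, -6), P⁻¹ = [[1, -1], [3, -2]].
C⁵ = P·diag(3125, -7776)·P⁻¹ = [[-29578, 21802], [-32703, 24927]].
The requested entry is -32703.

-32703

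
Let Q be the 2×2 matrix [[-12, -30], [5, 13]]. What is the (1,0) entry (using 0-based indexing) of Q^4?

65

Characteristic polynomial: t^2 - t - 6 = (t - 3)(t + 2), so the eigenvalues are -2, 3.
t=3: eigenvector (-2, 1).
t=-2: eigenvector (-3, 1).
P = [[-2, -3], [1, 1]], D = diag(3, -2), P⁻¹ = [[1, 3], [-1, -2]].
Q⁴ = P·diag(81, 16)·P⁻¹ = [[-114, -390], [65, 211]].
The requested entry is 65.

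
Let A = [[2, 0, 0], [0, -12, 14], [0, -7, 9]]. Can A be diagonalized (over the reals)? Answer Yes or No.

Yes

Characteristic polynomial: p(s) = s^3 + s^2 - 16s + 20 = (s - 2)^2(s + 5).
s = 2 has algebraic multiplicity 2; rank(A − 2I) = 1, so geometric multiplicity = 2.
Every eigenvalue has geometric = algebraic multiplicity, so A is diagonalizable.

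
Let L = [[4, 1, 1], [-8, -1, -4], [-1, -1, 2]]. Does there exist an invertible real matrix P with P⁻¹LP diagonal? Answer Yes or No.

No

Characteristic polynomial: p(λ) = λ^3 - 5λ^2 + 7λ - 3 = (λ - 3)(λ - 1)^2.
λ = 1 has algebraic multiplicity 2; rank(L − 1I) = 2, so geometric multiplicity = 1.
Geometric multiplicity < algebraic multiplicity, so L is not diagonalizable.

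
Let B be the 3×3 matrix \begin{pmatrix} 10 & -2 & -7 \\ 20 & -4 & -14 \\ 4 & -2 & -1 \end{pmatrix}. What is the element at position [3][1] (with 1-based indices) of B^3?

4

Characteristic polynomial: s^3 - 5s^2 - 6s = s(s - 6)(s + 1), so the eigenvalues are -1, 0, 6.
s=6: eigenvector (1, 2, 0).
s=-1: eigenvector (1, 2, 1).
s=0: eigenvector (-2, -3, -2).
P = [[1, 1, -2], [2, 2, -3], [0, 1, -2]], D = diag(6, -1, 0), P⁻¹ = [[1, 0, -1], [-4, 2, 1], [-2, 1, 0]].
B³ = P·diag(216, -1, 0)·P⁻¹ = [[220, -2, -217], [440, -4, -434], [4, -2, -1]].
The requested entry is 4.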